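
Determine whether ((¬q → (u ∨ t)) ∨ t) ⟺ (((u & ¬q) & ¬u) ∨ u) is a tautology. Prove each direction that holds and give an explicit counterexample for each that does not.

(←) Assume the antecedent. If u is true, (¬q → (u ∨ t)) ∨ t reduces to true regardless of the other variables. If u is false, the antecedent cannot hold. Either way (¬q → (u ∨ t)) ∨ t holds.

(→) This fails. Under u = F, q = T, t = F, the left side is true but the right side is false.

Only the reverse direction holds.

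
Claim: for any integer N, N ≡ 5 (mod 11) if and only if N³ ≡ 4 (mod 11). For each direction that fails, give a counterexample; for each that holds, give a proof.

Forward direction. Suppose N ≡ 5 (mod 11). Write N = 11j + 5. Then (11j + 5)³ = 1331j³ + 1815j² + 825j + 125 = 11(121j³ + 165j² + 75j + 11) + 4, so N³ ≡ 4 (mod 11).

Converse. Suppose N³ ≡ 4 (mod 11). The only residue r in {0, …, 10} with r³ ≡ 4 (mod 11) is r = 5, so N ≡ 5 (mod 11).

Both implications hold.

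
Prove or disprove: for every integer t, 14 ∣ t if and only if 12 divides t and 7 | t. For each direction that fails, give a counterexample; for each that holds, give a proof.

Only the reverse direction holds.

Forward direction. This fails: take t = 14. Certainly 14 ∣ 14, but 12 ∤ 14.

Converse. Suppose 12 ∣ t and 7 ∣ t. Any common multiple of 12 and 7 is a multiple of their lcm; here gcd(12, 7) = 1, so lcm(12, 7) = 12·7 = 84, so 84 ∣ t. Since 14 ∣ 84, it follows that 14 ∣ t.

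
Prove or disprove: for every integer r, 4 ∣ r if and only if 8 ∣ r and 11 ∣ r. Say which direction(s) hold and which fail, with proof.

Only the reverse direction holds.

(→) This fails: take r = 4. Certainly 4 ∣ 4, but 8 ∤ 4.

(←) Suppose 8 ∣ r and 11 ∣ r. Any common multiple of 8 and 11 is a multiple of their lcm; here gcd(8, 11) = 1, so lcm(8, 11) = 8·11 = 88, so 88 ∣ r. Since 4 ∣ 88, it follows that 4 ∣ r.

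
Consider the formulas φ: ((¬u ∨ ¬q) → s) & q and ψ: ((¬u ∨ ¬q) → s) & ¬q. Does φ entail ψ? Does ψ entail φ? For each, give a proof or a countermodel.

(⟹) This fails. Under u = T, q = T, s = F, the left side is true but the right side is false.

(⟸) This fails. Under u = F, q = F, s = T, the left side is false but the right side is true.

Both directions fail.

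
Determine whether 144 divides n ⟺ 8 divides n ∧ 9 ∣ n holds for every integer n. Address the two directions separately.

Only the forward implication holds.

(→) If 144 ∣ n, write n = 144q. Since 144 = 18·8, n = 8·(18q), so 8 ∣ n; and since 144 = 16·9, n = 9·(16q), so 9 ∣ n.

(←) This fails: take n = 72. Both 8 ∣ 72 and 9 ∣ 72, yet 72 is not a multiple of 144 (since 72 = 0·144 + 72), so 144 ∤ 72.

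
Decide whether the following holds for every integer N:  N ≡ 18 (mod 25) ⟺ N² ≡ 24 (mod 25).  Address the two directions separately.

[⇒] Suppose N ≡ 18 (mod 25). Write N = 25j + 18. Then (25j + 18)² = 625j² + 900j + 324 = 25(25j² + 36j + 12) + 24, so N² ≡ 24 (mod 25).

[⇐] This fails: take N = 7. Then 7² = 49 ≡ 24 (mod 25), yet 7 ≡ 7 (mod 25), not 18.

Only the forward direction holds.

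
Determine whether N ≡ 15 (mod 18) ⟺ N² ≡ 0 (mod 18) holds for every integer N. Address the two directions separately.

Forward direction. This fails: take N = 15. Then 15 ≡ 15 (mod 18), but 15² = 225 ≡ 9 (mod 18), not 0.

Converse. This fails: take N = 0. Then 0² = 0 ≡ 0 (mod 18), yet 0 ≡ 0 (mod 18), not 15.

(⇒) fails and (⇐) fails.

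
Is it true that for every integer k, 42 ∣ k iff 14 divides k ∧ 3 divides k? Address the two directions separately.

Both directions hold; the statement is true.

Forward direction. If 42 ∣ k, write k = 42q. Since 42 = 3·14, k = 14·(3q), so 14 ∣ k; and since 42 = 14·3, k = 3·(14q), so 3 ∣ k.

Converse. Suppose 14 ∣ k and 3 ∣ k. Any common multiple of 14 and 3 is a multiple of their lcm; here gcd(14, 3) = 1, so lcm(14, 3) = 14·3 = 42, so 42 ∣ k.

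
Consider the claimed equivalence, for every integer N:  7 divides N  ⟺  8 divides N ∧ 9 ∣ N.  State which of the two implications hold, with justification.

[⇒] This fails: take N = 7. Certainly 7 ∣ 7, but 8 ∤ 7.

[⇐] This fails: take N = 72. Both 8 ∣ 72 and 9 ∣ 72, yet 72 is not a multiple of 7 (since 72 = 10·7 + 2), so 7 ∤ 72.

Neither direction holds.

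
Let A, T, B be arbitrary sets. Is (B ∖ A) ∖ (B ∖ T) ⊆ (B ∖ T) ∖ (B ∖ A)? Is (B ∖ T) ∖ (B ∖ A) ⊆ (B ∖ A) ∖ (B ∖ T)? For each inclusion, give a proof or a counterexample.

(⊆) This inclusion fails. Take A = ∅, T = {1}, B = {1}; then 1 ∈ (B ∖ A) ∖ (B ∖ T) but 1 ∉ (B ∖ T) ∖ (B ∖ A).

(⊇) This inclusion fails. Take A = {1}, T = ∅, B = {1}; then 1 ∈ (B ∖ T) ∖ (B ∖ A) but 1 ∉ (B ∖ A) ∖ (B ∖ T).

Neither inclusion holds.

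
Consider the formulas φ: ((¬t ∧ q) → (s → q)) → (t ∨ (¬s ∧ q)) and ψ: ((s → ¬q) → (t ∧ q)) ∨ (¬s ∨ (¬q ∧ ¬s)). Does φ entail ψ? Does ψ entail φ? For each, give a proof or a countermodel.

(⇒) This fails. Under s = T, q = F, t = T, the left side is true but the right side is false.

(⇐) This fails. Under s = F, q = F, t = F, the left side is false but the right side is true.

Neither direction holds.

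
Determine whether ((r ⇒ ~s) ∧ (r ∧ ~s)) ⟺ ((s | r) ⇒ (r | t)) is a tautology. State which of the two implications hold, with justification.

(←) This fails. Under s = F, r = F, t = F, the left side is false but the right side is true.

(→) Assume the antecedent. If s is true, the antecedent cannot hold. If s is false, (s | r) ⇒ (r | t) reduces to true regardless of the other variables. Either way (s | r) ⇒ (r | t) holds.

Only the forward direction holds.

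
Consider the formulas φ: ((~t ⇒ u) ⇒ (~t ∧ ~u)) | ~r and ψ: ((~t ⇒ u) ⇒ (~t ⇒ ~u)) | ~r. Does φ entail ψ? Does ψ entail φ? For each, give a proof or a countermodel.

The forward direction holds; the converse fails.

(→) Assume the antecedent. If r is true, the antecedent forces (t = F, r = T, u = F), and ((~t ⇒ u) ⇒ (~t ⇒ ~u)) | ~r holds there. If r is false, ((~t ⇒ u) ⇒ (~t ⇒ ~u)) | ~r reduces to true regardless of the other variables. Either way ((~t ⇒ u) ⇒ (~t ⇒ ~u)) | ~r holds.

(←) This fails. Under t = T, r = T, u = F, the left side is false but the right side is true.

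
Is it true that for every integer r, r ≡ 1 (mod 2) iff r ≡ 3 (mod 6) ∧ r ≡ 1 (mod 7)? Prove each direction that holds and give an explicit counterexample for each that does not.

Only the reverse direction holds.

[⇒] This fails: r = 1 gives 1 ≡ 1 (mod 2) but 1 ≡ 1 (mod 6), so the conjunction on the right does not hold.

[⇐] Conversely, if r ≡ 3 (mod 6) and r ≡ 1 (mod 7), then by the Chinese remainder theorem r ≡ 15 (mod 42). Since 15 ≡ 1 (mod 2) and 2 ∣ 42, we get r ≡ 1 (mod 2).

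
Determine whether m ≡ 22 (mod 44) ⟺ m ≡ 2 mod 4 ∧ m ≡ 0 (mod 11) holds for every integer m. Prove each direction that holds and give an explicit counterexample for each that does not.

Both implications hold.

[⇐] If m ≡ 2 (mod 4) and m ≡ 0 (mod 11), then by the Chinese remainder theorem m ≡ 22 (mod 44). This is exactly m ≡ 22 (mod 44).

[⇒] Suppose m ≡ 22 (mod 44); write m = 44j + 22. Since 4 ∣ 44, reducing mod 4 gives m ≡ 22 ≡ 2 (mod 4); since 11 ∣ 44, reducing mod 11 gives m ≡ 22 ≡ 0 (mod 11).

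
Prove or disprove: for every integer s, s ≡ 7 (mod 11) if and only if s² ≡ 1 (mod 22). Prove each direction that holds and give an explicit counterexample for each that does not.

[⇒] This fails: take s = 7. Then 7 ≡ 7 (mod 11), but 7² = 49 ≡ 5 (mod 22), not 1.

[⇐] This fails: take s = 1. Then 1² = 1 ≡ 1 (mod 22), yet 1 ≡ 1 (mod 11), not 7.

Neither implication holds.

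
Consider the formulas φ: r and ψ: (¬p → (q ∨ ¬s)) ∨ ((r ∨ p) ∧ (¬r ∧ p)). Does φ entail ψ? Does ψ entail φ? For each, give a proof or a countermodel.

(⟹) This fails. Under r = T, q = F, p = F, s = T, the left side is true but the right side is false.

(⟸) This fails. Under r = F, q = F, p = F, s = F, the left side is false but the right side is true.

(⇒) fails and (⇐) fails.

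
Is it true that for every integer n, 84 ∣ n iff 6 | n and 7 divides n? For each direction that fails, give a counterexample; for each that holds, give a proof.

(⇒) holds; (⇐) fails.

Forward direction. If 84 ∣ n, write n = 84q. Since 84 = 14·6, n = 6·(14q), so 6 ∣ n; and since 84 = 12·7, n = 7·(12q), so 7 ∣ n.

Converse. This fails: take n = 42. Both 6 ∣ 42 and 7 ∣ 42, yet 42 is not a multiple of 84 (since 42 = 0·84 + 42), so 84 ∤ 42.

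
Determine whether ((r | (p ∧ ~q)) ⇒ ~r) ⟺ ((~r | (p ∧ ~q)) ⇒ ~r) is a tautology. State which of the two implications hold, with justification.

(⇒) holds; (⇐) fails.

Forward direction. Assume the antecedent. If p is true, the antecedent forces (p = T, q = F, r = F) or (p = T, q = T, r = F), and (~r | (p ∧ ~q)) ⇒ ~r holds there. If p is false, (~r | (p ∧ ~q)) ⇒ ~r reduces to true regardless of the other variables. Either way (~r | (p ∧ ~q)) ⇒ ~r holds.

Converse. This fails. Under p = F, q = F, r = T, the left side is false but the right side is true.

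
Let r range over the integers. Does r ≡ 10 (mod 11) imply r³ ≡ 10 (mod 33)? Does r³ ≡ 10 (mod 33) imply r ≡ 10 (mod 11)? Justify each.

(⟹) This fails: take r = 21. Then 21 ≡ 10 (mod 11), but 21³ = 9261 ≡ 21 (mod 33), not 10.

(⟸) Conversely, the residues r modulo 33 with r³ ≡ 10 (mod 33) are exactly {10}, and each is ≡ 10 (mod 11).

Only the reverse direction holds.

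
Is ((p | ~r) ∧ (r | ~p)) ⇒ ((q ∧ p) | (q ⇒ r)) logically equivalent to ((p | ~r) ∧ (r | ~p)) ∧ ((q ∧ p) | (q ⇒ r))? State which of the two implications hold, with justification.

(→) This fails. Under q = F, p = T, r = F, the left side is true but the right side is false.

(←) Assume the antecedent. If q is true, the antecedent forces (q = T, p = T, r = T), and the consequent holds there. If q is false, the consequent reduces to true regardless of the other variables. Either way the consequent holds.

(⇒) fails; (⇐) holds.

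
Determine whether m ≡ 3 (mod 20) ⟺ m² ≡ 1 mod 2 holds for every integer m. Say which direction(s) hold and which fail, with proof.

[⇐] This fails: take m = 1. Then 1² = 1 ≡ 1 (mod 2), yet 1 ≡ 1 (mod 20), not 3.

[⇒] Suppose m ≡ 3 (mod 20). Then m² ≡ 3² = 9 (mod 20), and since 2 ∣ 20, also m² ≡ 1 (mod 2).

Only the forward implication holds.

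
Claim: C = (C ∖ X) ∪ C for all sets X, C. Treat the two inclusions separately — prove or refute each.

(⟸) Let x ∈ (C ∖ X) ∪ C. Then either x ∈ C and x ∉ X; or x ∈ X ∩ C. In each case x ∈ C, so (C ∖ X) ∪ C ⊆ C.

(⟹) Let x ∈ C. Then either x ∈ C and x ∉ X; or x ∈ X ∩ C. In each case x ∈ (C ∖ X) ∪ C, so C ⊆ (C ∖ X) ∪ C.

Both inclusions hold; the sets are equal.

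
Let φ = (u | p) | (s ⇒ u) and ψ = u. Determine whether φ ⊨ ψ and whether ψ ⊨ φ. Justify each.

Not equivalent: only (⇐) holds.

(→) This fails. Under p = F, s = F, u = F, the left side is true but the right side is false.

(←) Assume the antecedent. If p is true, (u | p) | (s ⇒ u) reduces to true regardless of the other variables. If p is false, the antecedent forces (p = F, s = F, u = T) or (p = F, s = T, u = T), and (u | p) | (s ⇒ u) holds there. Either way (u | p) | (s ⇒ u) holds.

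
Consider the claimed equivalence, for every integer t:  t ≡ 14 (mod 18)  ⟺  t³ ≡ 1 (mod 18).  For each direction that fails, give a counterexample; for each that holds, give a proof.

(⇒) fails and (⇐) fails.

(⇒) This fails: take t = 14. Then 14 ≡ 14 (mod 18), but 14³ = 2744 ≡ 8 (mod 18), not 1.

(⇐) This fails: take t = 1. Then 1³ = 1 ≡ 1 (mod 18), yet 1 ≡ 1 (mod 18), not 14.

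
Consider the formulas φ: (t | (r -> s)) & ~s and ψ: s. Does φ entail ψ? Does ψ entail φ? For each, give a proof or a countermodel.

(⇒) fails and (⇐) fails.

(→) This fails. Under s = F, r = F, t = F, the left side is true but the right side is false.

(←) This fails. Under s = T, r = F, t = F, the left side is false but the right side is true.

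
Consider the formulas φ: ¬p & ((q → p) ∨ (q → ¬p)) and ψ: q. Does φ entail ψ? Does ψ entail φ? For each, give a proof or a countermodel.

(⇒) fails and (⇐) fails.

[⇒] This fails. Under q = F, p = F, the left side is true but the right side is false.

[⇐] This fails. Under q = T, p = T, the left side is false but the right side is true.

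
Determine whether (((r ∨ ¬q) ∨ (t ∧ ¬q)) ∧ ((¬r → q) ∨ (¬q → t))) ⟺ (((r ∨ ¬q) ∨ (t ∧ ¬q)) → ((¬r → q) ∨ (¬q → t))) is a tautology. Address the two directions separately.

Only the forward implication holds.

Forward direction. Assume the antecedent. If t is true, the consequent reduces to true regardless of the other variables. If t is false, the antecedent forces (t = F, q = F, r = T) or (t = F, q = T, r = T), and the consequent holds there. Either way the consequent holds.

Converse. This fails. Under t = F, q = T, r = F, the left side is false but the right side is true.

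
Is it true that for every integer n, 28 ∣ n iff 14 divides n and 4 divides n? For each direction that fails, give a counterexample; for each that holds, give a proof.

Equivalent; both directions hold.

(⇒) If 28 ∣ n, write n = 28q. Since 28 = 2·14, n = 14·(2q), so 14 ∣ n; and since 28 = 7·4, n = 4·(7q), so 4 ∣ n.

(⇐) Suppose 14 ∣ n and 4 ∣ n. Any common multiple of 14 and 4 is a multiple of their lcm; here lcm(14, 4) = 14·4/gcd(14, 4) = 56/2 = 28, so 28 ∣ n.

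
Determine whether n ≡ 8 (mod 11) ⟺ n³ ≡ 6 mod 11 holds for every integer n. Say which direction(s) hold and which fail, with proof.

Both directions hold.

(⟹) Suppose n ≡ 8 (mod 11). Write n = 11j + 8. Then (11j + 8)³ = 1331j³ + 2904j² + 2112j + 512 = 11(121j³ + 264j² + 192j + 46) + 6, so n³ ≡ 6 (mod 11).

(⟸) For the converse, argue contrapositively. If n ≢ 8 (mod 11), then n is congruent to one of 0, 1, 2, 3, 4, 5, 6, 7, 9, 10 modulo 11, and these give n³ ≡ 0, 1, 8, 5, 9, 4, 7, 2, 3, 10 respectively — never 6.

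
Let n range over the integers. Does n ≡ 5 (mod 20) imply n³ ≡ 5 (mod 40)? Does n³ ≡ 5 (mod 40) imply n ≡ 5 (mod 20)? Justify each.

Only the converse holds.

(→) This fails: take n = 25. Then 25 ≡ 5 (mod 20), but 25³ = 15625 ≡ 25 (mod 40), not 5.

(←) Conversely, the residues r modulo 40 with r³ ≡ 5 (mod 40) are exactly {5}, and each is ≡ 5 (mod 20).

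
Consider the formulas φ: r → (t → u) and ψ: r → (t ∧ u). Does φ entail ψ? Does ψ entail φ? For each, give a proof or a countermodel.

Forward direction. This fails. Under u = F, r = T, t = F, the left side is true but the right side is false.

Converse. Assume the antecedent. If u is true, r → (t → u) reduces to true regardless of the other variables. If u is false, the antecedent forces (u = F, r = F, t = F) or (u = F, r = F, t = T), and r → (t → u) holds there. Either way r → (t → u) holds.

(⇒) fails; (⇐) holds.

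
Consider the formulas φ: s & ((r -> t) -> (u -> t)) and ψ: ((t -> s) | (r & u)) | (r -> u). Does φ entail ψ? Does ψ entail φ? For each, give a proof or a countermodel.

Only the forward direction holds.

(→) Assume the antecedent. If s is true, the consequent reduces to true regardless of the other variables. If s is false, the antecedent cannot hold. Either way the consequent holds.

(←) This fails. Under r = F, s = F, t = F, u = F, the left side is false but the right side is true.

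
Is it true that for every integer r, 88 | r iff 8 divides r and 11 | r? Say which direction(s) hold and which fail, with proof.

Both implications hold.

(⇐) Suppose 8 ∣ r and 11 ∣ r. Any common multiple of 8 and 11 is a multiple of their lcm; here gcd(8, 11) = 1, so lcm(8, 11) = 8·11 = 88, so 88 ∣ r.

(⇒) If 88 ∣ r, write r = 88q. Since 88 = 11·8, r = 8·(11q), so 8 ∣ r; and since 88 = 8·11, r = 11·(8q), so 11 ∣ r.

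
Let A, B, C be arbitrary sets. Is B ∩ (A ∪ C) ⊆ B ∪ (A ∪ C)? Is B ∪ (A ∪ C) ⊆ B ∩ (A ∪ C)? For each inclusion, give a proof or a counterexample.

(⊆) Let x ∈ B ∩ (A ∪ C). Then either x ∈ A ∩ B and x ∉ C; or x ∈ B ∩ C and x ∉ A; or x ∈ A ∩ B ∩ C. In each case x ∈ B ∪ (A ∪ C), so B ∩ (A ∪ C) ⊆ B ∪ (A ∪ C).

(⊇) This inclusion fails. Take A = {1}, B = ∅, C = ∅; then 1 ∈ B ∪ (A ∪ C) but 1 ∉ B ∩ (A ∪ C).

Only the forward inclusion holds.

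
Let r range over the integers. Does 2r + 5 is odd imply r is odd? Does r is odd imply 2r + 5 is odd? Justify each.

(⇒) This fails: take r = 0. Then 2r + 5 = 5, which is odd, yet r = 0 is even, not odd.

(⇐) Suppose r is odd. Since 2 is even, 2r is even for every r, so 2r + 5 has the same parity as 5, which is odd. Hence 2r + 5 is odd.

Only the reverse direction holds.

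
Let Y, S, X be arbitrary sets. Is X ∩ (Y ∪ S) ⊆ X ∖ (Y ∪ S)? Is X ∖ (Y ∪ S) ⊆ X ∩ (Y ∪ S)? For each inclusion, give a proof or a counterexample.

Neither inclusion holds.

(⊆) This inclusion fails. Take Y = {1}, S = ∅, X = {1}; then 1 ∈ X ∩ (Y ∪ S) but 1 ∉ X ∖ (Y ∪ S).

(⊇) This inclusion fails. Take Y = ∅, S = ∅, X = {1}; then 1 ∈ X ∖ (Y ∪ S) but 1 ∉ X ∩ (Y ∪ S).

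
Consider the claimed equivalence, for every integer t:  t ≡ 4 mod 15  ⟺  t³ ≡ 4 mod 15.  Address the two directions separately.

(→) Suppose t ≡ 4 mod 15. Write t = 15j + 4. Then (15j + 4)³ = 3375j³ + 2700j² + 720j + 64 = 15(225j³ + 180j² + 48j + 4) + 4, so t³ ≡ 4 (mod 15).

(←) Conversely, suppose t³ ≡ 4 (mod 15). The only residue r in {0, …, 14} with r³ ≡ 4 (mod 15) is r = 4, so t ≡ 4 (mod 15).

Both directions hold; the statement is true.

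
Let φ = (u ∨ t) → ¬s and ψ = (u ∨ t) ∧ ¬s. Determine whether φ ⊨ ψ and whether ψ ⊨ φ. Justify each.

Forward direction. This fails. Under u = F, t = F, s = F, the left side is true but the right side is false.

Converse. Assume the antecedent. If u is true, the antecedent forces (u = T, t = F, s = F) or (u = T, t = T, s = F), and (u ∨ t) → ¬s holds there. If u is false, the antecedent forces (u = F, t = T, s = F), and (u ∨ t) → ¬s holds there. Either way (u ∨ t) → ¬s holds.

Only the converse holds.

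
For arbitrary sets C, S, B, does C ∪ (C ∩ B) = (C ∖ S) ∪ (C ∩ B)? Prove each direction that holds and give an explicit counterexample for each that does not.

The sets are not equal: only the reverse inclusion holds.

(⟹) This inclusion fails. Take C = {1}, S = {1}, B = ∅; then 1 ∈ C ∪ (C ∩ B) but 1 ∉ (C ∖ S) ∪ (C ∩ B).

(⟸) Let x ∈ (C ∖ S) ∪ (C ∩ B). Then either x ∈ C and x ∉ S, B; or x ∈ C ∩ B and x ∉ S; or x ∈ C ∩ S ∩ B. In each case x ∈ C ∪ (C ∩ B), so (C ∖ S) ∪ (C ∩ B) ⊆ C ∪ (C ∩ B).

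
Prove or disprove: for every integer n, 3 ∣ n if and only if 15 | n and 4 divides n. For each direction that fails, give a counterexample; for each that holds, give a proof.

Only the converse holds.

(⟹) This fails: take n = 3. Certainly 3 ∣ 3, but 15 ∤ 3.

(⟸) Suppose 15 ∣ n and 4 ∣ n. Any common multiple of 15 and 4 is a multiple of their lcm; here gcd(15, 4) = 1, so lcm(15, 4) = 15·4 = 60, so 60 ∣ n. Since 3 ∣ 60, it follows that 3 ∣ n.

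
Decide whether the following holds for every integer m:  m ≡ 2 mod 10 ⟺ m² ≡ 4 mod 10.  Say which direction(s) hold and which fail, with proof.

(⟹) Suppose m ≡ 2 mod 10. Write m = 10j + 2. Then (10j + 2)² = 100j² + 40j + 4 = 10(10j² + 4j) + 4, so m² ≡ 4 (mod 10).

(⟸) This fails: take m = 8. Then 8² = 64 ≡ 4 (mod 10), yet 8 ≡ 8 (mod 10), not 2.

Not equivalent: only (⇒) holds.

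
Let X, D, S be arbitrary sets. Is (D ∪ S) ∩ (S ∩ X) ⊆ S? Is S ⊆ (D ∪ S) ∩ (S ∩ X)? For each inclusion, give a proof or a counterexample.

(⊆) holds; (⊇) fails.

Forward inclusion. Let x ∈ (D ∪ S) ∩ (S ∩ X). Then either x ∈ X ∩ S and x ∉ D; or x ∈ X ∩ D ∩ S. In each case x ∈ S, so (D ∪ S) ∩ (S ∩ X) ⊆ S.

Reverse inclusion. This inclusion fails. Take X = ∅, D = ∅, S = {1}; then 1 ∈ S but 1 ∉ (D ∪ S) ∩ (S ∩ X).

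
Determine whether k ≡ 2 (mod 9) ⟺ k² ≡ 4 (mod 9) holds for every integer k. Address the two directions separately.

(⟸) This fails: take k = 7. Then 7² = 49 ≡ 4 (mod 9), yet 7 ≡ 7 (mod 9), not 2.

(⟹) Suppose k ≡ 2 (mod 9). Write k = 9j + 2. Then (9j + 2)² = 81j² + 36j + 4 = 9(9j² + 4j) + 4, so k² ≡ 4 (mod 9).

Only the forward implication holds.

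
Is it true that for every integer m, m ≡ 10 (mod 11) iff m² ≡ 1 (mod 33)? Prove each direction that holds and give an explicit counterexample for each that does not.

Neither direction holds.

(→) This fails: take m = 21. Then 21 ≡ 10 (mod 11), but 21² = 441 ≡ 12 (mod 33), not 1.

(←) This fails: take m = 1. Then 1² = 1 ≡ 1 (mod 33), yet 1 ≡ 1 (mod 11), not 10.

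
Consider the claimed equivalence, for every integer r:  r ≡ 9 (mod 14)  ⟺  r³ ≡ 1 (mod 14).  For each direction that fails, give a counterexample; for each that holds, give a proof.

(⟸) This fails: take r = 1. Then 1³ = 1 ≡ 1 (mod 14), yet 1 ≡ 1 (mod 14), not 9.

(⟹) Suppose r ≡ 9 (mod 14). Write r = 14j + 9. Then (14j + 9)³ = 2744j³ + 5292j² + 3402j + 729 = 14(196j³ + 378j² + 243j + 52) + 1, so r³ ≡ 1 (mod 14).

The forward direction holds; the converse fails.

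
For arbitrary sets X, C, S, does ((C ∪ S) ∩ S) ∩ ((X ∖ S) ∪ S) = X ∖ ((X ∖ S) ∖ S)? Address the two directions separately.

Only the reverse inclusion holds.

(⊆) This inclusion fails. Take X = ∅, C = ∅, S = {1}; then 1 ∈ ((C ∪ S) ∩ S) ∩ ((X ∖ S) ∪ S) but 1 ∉ X ∖ ((X ∖ S) ∖ S).

(⊇) Let x ∈ X ∖ ((X ∖ S) ∖ S). Then either x ∈ X ∩ S and x ∉ C; or x ∈ X ∩ C ∩ S. In each case x ∈ ((C ∪ S) ∩ S) ∩ ((X ∖ S) ∪ S), so X ∖ ((X ∖ S) ∖ S) ⊆ ((C ∪ S) ∩ S) ∩ ((X ∖ S) ∪ S).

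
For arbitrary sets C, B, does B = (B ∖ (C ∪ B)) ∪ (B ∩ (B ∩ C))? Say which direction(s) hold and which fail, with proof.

(⊆) fails; (⊇) holds.

Forward inclusion. This inclusion fails. Take C = ∅, B = {1}; then 1 ∈ B but 1 ∉ (B ∖ (C ∪ B)) ∪ (B ∩ (B ∩ C)).

Reverse inclusion. Let x ∈ (B ∖ (C ∪ B)) ∪ (B ∩ (B ∩ C)). Then x ∈ C ∩ B, from which x ∈ B.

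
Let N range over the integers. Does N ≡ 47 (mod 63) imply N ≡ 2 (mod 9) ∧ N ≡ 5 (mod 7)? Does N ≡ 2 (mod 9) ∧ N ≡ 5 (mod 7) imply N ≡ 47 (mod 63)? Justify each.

[⇒] Suppose N ≡ 47 (mod 63); write N = 63j + 47. Since 9 ∣ 63, reducing mod 9 gives N ≡ 47 ≡ 2 (mod 9); since 7 ∣ 63, reducing mod 7 gives N ≡ 47 ≡ 5 (mod 7).

[⇐] Conversely, if N ≡ 2 (mod 9) and N ≡ 5 (mod 7), then by the Chinese remainder theorem N ≡ 47 (mod 63). This is exactly N ≡ 47 (mod 63).

The biconditional holds.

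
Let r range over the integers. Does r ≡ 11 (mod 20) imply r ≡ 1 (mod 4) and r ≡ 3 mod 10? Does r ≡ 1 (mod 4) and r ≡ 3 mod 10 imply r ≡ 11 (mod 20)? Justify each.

(⟹) This fails: r = 11 gives 11 ≡ 11 (mod 20) but 11 ≡ 3 (mod 4), so the conjunction on the right does not hold.

(⟸) This fails: r = 13 satisfies both congruences on the right (13 ≡ 1 mod 4 and 13 ≡ 3 mod 10) yet 13 ≡ 13 (mod 20), not 11.

Neither implication holds.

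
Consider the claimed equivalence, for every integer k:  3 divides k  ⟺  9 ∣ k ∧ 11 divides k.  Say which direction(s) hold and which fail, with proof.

Only the reverse direction holds.

(⇒) This fails: take k = 3. Certainly 3 ∣ 3, but 9 ∤ 3.

(⇐) Suppose 9 ∣ k and 11 ∣ k. Any common multiple of 9 and 11 is a multiple of their lcm; here gcd(9, 11) = 1, so lcm(9, 11) = 9·11 = 99, so 99 ∣ k. Since 3 ∣ 99, it follows that 3 ∣ k.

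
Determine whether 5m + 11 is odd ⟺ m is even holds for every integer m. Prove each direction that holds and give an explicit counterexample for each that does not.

(→) Suppose 5m + 11 is odd. Since 5 is odd, 5m and m have the same parity, so 5m + 11 ≡ m + 11 (mod 2). As 11 is odd, 5m + 11 is odd exactly when m is even. Thus m is even.

(←) Conversely, suppose m is even; write m = 2j. Then 5m + 11 = 5·(2j) + 11 = 2·5j + 11, which is odd.

The biconditional holds.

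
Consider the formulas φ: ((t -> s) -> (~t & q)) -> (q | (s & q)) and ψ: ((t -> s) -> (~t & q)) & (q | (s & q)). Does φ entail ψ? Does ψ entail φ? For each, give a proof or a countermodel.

The forward direction fails; the converse holds.

(→) This fails. Under q = F, t = F, s = F, the left side is true but the right side is false.

(←) Assume the antecedent. If q is true, the consequent reduces to true regardless of the other variables. If q is false, the antecedent cannot hold. Either way the consequent holds.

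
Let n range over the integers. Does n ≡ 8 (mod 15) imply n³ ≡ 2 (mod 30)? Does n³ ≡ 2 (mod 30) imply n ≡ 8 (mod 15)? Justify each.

Not equivalent: only (⇐) holds.

(⟸) The residues r modulo 30 with r³ ≡ 2 (mod 30) are exactly {8}, and each is ≡ 8 (mod 15).

(⟹) This fails: take n = 23. Then 23 ≡ 8 (mod 15), but 23³ = 12167 ≡ 17 (mod 30), not 2.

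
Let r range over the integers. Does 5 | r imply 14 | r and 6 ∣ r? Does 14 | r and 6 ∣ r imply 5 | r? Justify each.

[⇒] This fails: take r = 5. Certainly 5 ∣ 5, but 14 ∤ 5.

[⇐] This fails: take r = 42. Both 14 ∣ 42 and 6 ∣ 42, yet 42 is not a multiple of 5 (since 42 = 8·5 + 2), so 5 ∤ 42.

Neither implication holds.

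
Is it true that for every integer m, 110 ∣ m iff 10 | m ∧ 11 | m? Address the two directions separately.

Both directions hold; the statement is true.

(⇒) If 110 ∣ m, write m = 110q. Since 110 = 11·10, m = 10·(11q), so 10 ∣ m; and since 110 = 10·11, m = 11·(10q), so 11 ∣ m.

(⇐) Suppose 10 ∣ m and 11 ∣ m. Any common multiple of 10 and 11 is a multiple of their lcm; here gcd(10, 11) = 1, so lcm(10, 11) = 10·11 = 110, so 110 ∣ m.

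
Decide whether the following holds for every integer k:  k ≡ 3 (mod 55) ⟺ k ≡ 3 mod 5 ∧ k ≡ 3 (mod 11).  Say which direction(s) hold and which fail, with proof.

Equivalent; both directions hold.

(→) Suppose k ≡ 3 (mod 55); write k = 55j + 3. Since 5 ∣ 55, reducing mod 5 gives k ≡ 3 (mod 5); since 11 ∣ 55, reducing mod 11 gives k ≡ 3 (mod 11).

(←) Conversely, if k ≡ 3 (mod 5) and k ≡ 3 (mod 11), then by the Chinese remainder theorem k ≡ 3 (mod 55). This is exactly k ≡ 3 (mod 55).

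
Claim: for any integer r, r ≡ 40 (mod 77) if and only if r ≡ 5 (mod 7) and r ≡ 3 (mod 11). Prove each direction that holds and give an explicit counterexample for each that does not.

(⇒) fails and (⇐) fails.

[⇒] This fails: r = 40 gives 40 ≡ 40 (mod 77) but 40 ≡ 7 (mod 11), so the conjunction on the right does not hold.

[⇐] This fails: r = 47 satisfies both congruences on the right (47 ≡ 5 mod 7 and 47 ≡ 3 mod 11) yet 47 ≡ 47 (mod 77), not 40.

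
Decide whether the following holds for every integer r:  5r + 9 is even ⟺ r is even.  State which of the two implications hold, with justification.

Neither direction holds.

(→) This fails: r = 7 gives 5r + 9 = 44, which is even, but 7 is odd, not even.

(←) This also fails: r = 2 is even, but 5r + 9 = 19 is odd, not even.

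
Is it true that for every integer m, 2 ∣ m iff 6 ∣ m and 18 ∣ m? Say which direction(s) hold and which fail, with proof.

(→) This fails: take m = 2. Certainly 2 ∣ 2, but 6 ∤ 2.

(←) Suppose 6 ∣ m and 18 ∣ m. Any common multiple of 6 and 18 is a multiple of their lcm; here lcm(6, 18) = 6·18/gcd(6, 18) = 108/6 = 18, so 18 ∣ m. Since 2 ∣ 18, it follows that 2 ∣ m.

Only the converse holds.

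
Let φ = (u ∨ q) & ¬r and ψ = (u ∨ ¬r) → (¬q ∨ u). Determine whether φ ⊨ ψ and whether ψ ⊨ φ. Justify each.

Both directions fail.

(→) This fails. Under r = F, u = F, q = T, the left side is true but the right side is false.

(←) This fails. Under r = F, u = F, q = F, the left side is false but the right side is true.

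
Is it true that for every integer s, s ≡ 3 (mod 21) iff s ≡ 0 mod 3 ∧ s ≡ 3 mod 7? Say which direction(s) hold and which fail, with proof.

Both directions hold; the statement is true.

(⟸) If s ≡ 0 (mod 3) and s ≡ 3 (mod 7), then by the Chinese remainder theorem s ≡ 3 (mod 21). This is exactly s ≡ 3 (mod 21).

(⟹) Suppose s ≡ 3 (mod 21); write s = 21j + 3. Since 3 ∣ 21, reducing mod 3 gives s ≡ 3 ≡ 0 (mod 3); since 7 ∣ 21, reducing mod 7 gives s ≡ 3 (mod 7).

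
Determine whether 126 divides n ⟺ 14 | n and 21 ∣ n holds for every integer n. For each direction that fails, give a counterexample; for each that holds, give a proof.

Not equivalent: only (⇒) holds.

(⟹) If 126 ∣ n, write n = 126q. Since 126 = 9·14, n = 14·(9q), so 14 ∣ n; and since 126 = 6·21, n = 21·(6q), so 21 ∣ n.

(⟸) This fails: take n = 42. Both 14 ∣ 42 and 21 ∣ 42, yet 42 is not a multiple of 126 (since 42 = 0·126 + 42), so 126 ∤ 42.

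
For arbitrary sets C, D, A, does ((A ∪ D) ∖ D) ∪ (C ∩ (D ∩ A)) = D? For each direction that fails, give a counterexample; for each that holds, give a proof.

Neither inclusion holds.

Forward inclusion. This inclusion fails. Take C = ∅, D = ∅, A = {1}; then 1 ∈ ((A ∪ D) ∖ D) ∪ (C ∩ (D ∩ A)) but 1 ∉ D.

Reverse inclusion. This inclusion fails. Take C = ∅, D = {1}, A = ∅; then 1 ∈ D but 1 ∉ ((A ∪ D) ∖ D) ∪ (C ∩ (D ∩ A)).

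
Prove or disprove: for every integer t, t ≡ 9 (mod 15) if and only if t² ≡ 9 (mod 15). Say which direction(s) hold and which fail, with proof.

Both directions fail.

(→) This fails: take t = 9. Then 9 ≡ 9 (mod 15), but 9² = 81 ≡ 6 (mod 15), not 9.

(←) This fails: take t = 3. Then 3² = 9 ≡ 9 (mod 15), yet 3 ≡ 3 (mod 15), not 9.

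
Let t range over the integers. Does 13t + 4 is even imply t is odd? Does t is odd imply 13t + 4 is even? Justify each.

[⇒] This fails: t = 4 gives 13t + 4 = 56, which is even, but 4 is even, not odd.

[⇐] This also fails: t = 3 is odd, but 13t + 4 = 43 is odd, not even.

Neither direction holds.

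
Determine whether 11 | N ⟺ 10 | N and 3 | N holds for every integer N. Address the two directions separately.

(⇒) fails and (⇐) fails.

(→) This fails: take N = 11. Certainly 11 ∣ 11, but 10 ∤ 11.

(←) This fails: take N = 30. Both 10 ∣ 30 and 3 ∣ 30, yet 30 is not a multiple of 11 (since 30 = 2·11 + 8), so 11 ∤ 30.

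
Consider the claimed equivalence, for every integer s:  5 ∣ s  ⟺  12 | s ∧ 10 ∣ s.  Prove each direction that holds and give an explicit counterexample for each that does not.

Only the reverse direction holds.

(⇐) Suppose 12 ∣ s and 10 ∣ s. Any common multiple of 12 and 10 is a multiple of their lcm; here lcm(12, 10) = 12·10/gcd(12, 10) = 120/2 = 60, so 60 ∣ s. Since 5 ∣ 60, it follows that 5 ∣ s.

(⇒) This fails: take s = 5. Certainly 5 ∣ 5, but 12 ∤ 5.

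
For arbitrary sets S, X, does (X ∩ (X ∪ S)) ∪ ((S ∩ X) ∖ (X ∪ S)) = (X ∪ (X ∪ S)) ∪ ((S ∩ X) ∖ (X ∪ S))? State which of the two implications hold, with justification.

(⟸) This inclusion fails. Take S = {1}, X = ∅; then 1 ∈ (X ∪ (X ∪ S)) ∪ ((S ∩ X) ∖ (X ∪ S)) but 1 ∉ (X ∩ (X ∪ S)) ∪ ((S ∩ X) ∖ (X ∪ S)).

(⟹) Let x ∈ (X ∩ (X ∪ S)) ∪ ((S ∩ X) ∖ (X ∪ S)). Then either x ∈ X and x ∉ S; or x ∈ S ∩ X. In each case x ∈ (X ∪ (X ∪ S)) ∪ ((S ∩ X) ∖ (X ∪ S)), so (X ∩ (X ∪ S)) ∪ ((S ∩ X) ∖ (X ∪ S)) ⊆ (X ∪ (X ∪ S)) ∪ ((S ∩ X) ∖ (X ∪ S)).

Only the forward inclusion holds.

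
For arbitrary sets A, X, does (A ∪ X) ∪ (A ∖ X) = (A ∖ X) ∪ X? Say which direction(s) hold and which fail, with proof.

Both inclusions hold.

(⟹) Let x ∈ (A ∪ X) ∪ (A ∖ X). Then either x ∈ A and x ∉ X; or x ∈ X and x ∉ A; or x ∈ A ∩ X. In each case x ∈ (A ∖ X) ∪ X, so (A ∪ X) ∪ (A ∖ X) ⊆ (A ∖ X) ∪ X.

(⟸) Let x ∈ (A ∖ X) ∪ X. Then either x ∈ A and x ∉ X; or x ∈ X and x ∉ A; or x ∈ A ∩ X. In each case x ∈ (A ∪ X) ∪ (A ∖ X), so (A ∖ X) ∪ X ⊆ (A ∪ X) ∪ (A ∖ X).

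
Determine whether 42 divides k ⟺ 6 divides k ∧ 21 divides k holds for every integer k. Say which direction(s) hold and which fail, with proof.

(⟹) If 42 ∣ k, write k = 42q. Since 42 = 7·6, k = 6·(7q), so 6 ∣ k; and since 42 = 2·21, k = 21·(2q), so 21 ∣ k.

(⟸) Suppose 6 ∣ k and 21 ∣ k. Any common multiple of 6 and 21 is a multiple of their lcm; here lcm(6, 21) = 6·21/gcd(6, 21) = 126/3 = 42, so 42 ∣ k.

Both directions hold.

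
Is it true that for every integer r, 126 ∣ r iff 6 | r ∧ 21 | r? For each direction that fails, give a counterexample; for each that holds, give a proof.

[⇐] This fails: take r = 42. Both 6 ∣ 42 and 21 ∣ 42, yet 42 is not a multiple of 126 (since 42 = 0·126 + 42), so 126 ∤ 42.

[⇒] If 126 ∣ r, write r = 126q. Since 126 = 21·6, r = 6·(21q), so 6 ∣ r; and since 126 = 6·21, r = 21·(6q), so 21 ∣ r.

Only the forward implication holds.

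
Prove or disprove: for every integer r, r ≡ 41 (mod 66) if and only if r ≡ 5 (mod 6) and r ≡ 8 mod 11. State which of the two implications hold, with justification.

Converse. If r ≡ 5 (mod 6) and r ≡ 8 (mod 11), then by the Chinese remainder theorem r ≡ 41 (mod 66). This is exactly r ≡ 41 (mod 66).

Forward direction. Suppose r ≡ 41 (mod 66); write r = 66j + 41. Since 6 ∣ 66, reducing mod 6 gives r ≡ 41 ≡ 5 (mod 6); since 11 ∣ 66, reducing mod 11 gives r ≡ 41 ≡ 8 (mod 11).

The biconditional holds.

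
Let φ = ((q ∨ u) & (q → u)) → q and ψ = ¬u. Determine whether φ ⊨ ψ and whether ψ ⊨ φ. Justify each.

(⇒) fails; (⇐) holds.

(→) This fails. Under q = T, u = T, the left side is true but the right side is false.

(←) Assume the antecedent. If q is true, ((q ∨ u) & (q → u)) → q reduces to true regardless of the other variables. If q is false, the antecedent forces (q = F, u = F), and ((q ∨ u) & (q → u)) → q holds there. Either way ((q ∨ u) & (q → u)) → q holds.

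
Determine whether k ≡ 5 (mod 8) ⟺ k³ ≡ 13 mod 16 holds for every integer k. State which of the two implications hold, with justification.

Not equivalent: only (⇐) holds.

(⟸) The residues r modulo 16 with r³ ≡ 13 (mod 16) are exactly {5}, and each is ≡ 5 (mod 8).

(⟹) This fails: take k = 13. Then 13 ≡ 5 (mod 8), but 13³ = 2197 ≡ 5 (mod 16), not 13.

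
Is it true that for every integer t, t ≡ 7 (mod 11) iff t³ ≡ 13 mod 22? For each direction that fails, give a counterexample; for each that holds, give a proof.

The forward direction fails; the converse holds.

(⟸) The residues r modulo 22 with r³ ≡ 13 (mod 22) are exactly {7}, and each is ≡ 7 (mod 11).

(⟹) This fails: take t = 18. Then 18 ≡ 7 (mod 11), but 18³ = 5832 ≡ 2 (mod 22), not 13.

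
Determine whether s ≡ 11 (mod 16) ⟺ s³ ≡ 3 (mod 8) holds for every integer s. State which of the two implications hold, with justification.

(⇒) holds; (⇐) fails.

(→) Suppose s ≡ 11 (mod 16). Then s³ ≡ 11³ = 1331 (mod 16), and since 8 ∣ 16, also s³ ≡ 3 (mod 8).

(←) This fails: take s = 3. Then 3³ = 27 ≡ 3 (mod 8), yet 3 ≡ 3 (mod 16), not 11.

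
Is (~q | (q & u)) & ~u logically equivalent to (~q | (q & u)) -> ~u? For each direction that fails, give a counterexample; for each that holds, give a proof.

The forward direction holds; the converse fails.

Forward direction. Assume the antecedent. If u is true, the antecedent cannot hold. If u is false, (~q | (q & u)) -> ~u reduces to true regardless of the other variables. Either way (~q | (q & u)) -> ~u holds.

Converse. This fails. Under u = F, q = T, the left side is false but the right side is true.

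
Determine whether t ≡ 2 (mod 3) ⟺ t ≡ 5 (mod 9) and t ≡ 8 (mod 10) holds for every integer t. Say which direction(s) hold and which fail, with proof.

Only the reverse direction holds.

(⇒) This fails: t = 2 gives 2 ≡ 2 (mod 3) but 2 ≡ 2 (mod 9), so the conjunction on the right does not hold.

(⇐) Conversely, if t ≡ 5 (mod 9) and t ≡ 8 (mod 10), then by the Chinese remainder theorem t ≡ 68 (mod 90). Since 68 ≡ 2 (mod 3) and 3 ∣ 90, we get t ≡ 2 (mod 3).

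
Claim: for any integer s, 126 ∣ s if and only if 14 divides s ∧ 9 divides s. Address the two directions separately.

Equivalent; both directions hold.

(→) If 126 ∣ s, write s = 126q. Since 126 = 9·14, s = 14·(9q), so 14 ∣ s; and since 126 = 14·9, s = 9·(14q), so 9 ∣ s.

(←) Suppose 14 ∣ s and 9 ∣ s. Any common multiple of 14 and 9 is a multiple of their lcm; here gcd(14, 9) = 1, so lcm(14, 9) = 14·9 = 126, so 126 ∣ s.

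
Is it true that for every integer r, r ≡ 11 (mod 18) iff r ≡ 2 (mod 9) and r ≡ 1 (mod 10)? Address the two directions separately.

(⇒) This fails: r = 65 gives 65 ≡ 11 (mod 18) but 65 ≡ 5 (mod 10), so the conjunction on the right does not hold.

(⇐) Conversely, if r ≡ 2 (mod 9) and r ≡ 1 (mod 10), then by the Chinese remainder theorem r ≡ 11 (mod 90). Since 11 ≡ 11 (mod 18) and 18 ∣ 90, we get r ≡ 11 (mod 18).

(⇒) fails; (⇐) holds.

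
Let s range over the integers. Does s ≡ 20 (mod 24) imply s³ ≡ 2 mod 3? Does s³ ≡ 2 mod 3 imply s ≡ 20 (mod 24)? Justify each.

Only the forward direction holds.

(←) This fails: take s = 2. Then 2³ = 8 ≡ 2 (mod 3), yet 2 ≡ 2 (mod 24), not 20.

(→) Suppose s ≡ 20 (mod 24). Then s³ ≡ 20³ = 8000 (mod 24), and since 3 ∣ 24, also s³ ≡ 2 (mod 3).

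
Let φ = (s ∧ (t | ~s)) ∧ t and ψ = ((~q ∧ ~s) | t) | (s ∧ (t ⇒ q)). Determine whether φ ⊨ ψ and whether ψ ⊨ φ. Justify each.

Forward direction. Assume the antecedent. If s is true, the consequent reduces to true regardless of the other variables. If s is false, the antecedent cannot hold. Either way the consequent holds.

Converse. This fails. Under s = F, q = F, t = F, the left side is false but the right side is true.

Only the forward direction holds.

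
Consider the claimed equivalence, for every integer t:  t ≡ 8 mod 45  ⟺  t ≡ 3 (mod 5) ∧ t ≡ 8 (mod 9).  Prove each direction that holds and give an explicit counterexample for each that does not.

(⇒) Suppose t ≡ 8 (mod 45); write t = 45j + 8. Since 5 ∣ 45, reducing mod 5 gives t ≡ 8 ≡ 3 (mod 5); since 9 ∣ 45, reducing mod 9 gives t ≡ 8 (mod 9).

(⇐) Conversely, if t ≡ 3 (mod 5) and t ≡ 8 (mod 9), then by the Chinese remainder theorem t ≡ 8 (mod 45). This is exactly t ≡ 8 (mod 45).

The biconditional holds.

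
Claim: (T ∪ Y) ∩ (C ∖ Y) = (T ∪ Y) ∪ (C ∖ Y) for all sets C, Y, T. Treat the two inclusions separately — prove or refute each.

Forward inclusion. Let x ∈ (T ∪ Y) ∩ (C ∖ Y). Then x ∈ C ∩ T and x ∉ Y, from which x ∈ (T ∪ Y) ∪ (C ∖ Y).

Reverse inclusion. This inclusion fails. Take C = {1}, Y = ∅, T = ∅; then 1 ∈ (T ∪ Y) ∪ (C ∖ Y) but 1 ∉ (T ∪ Y) ∩ (C ∖ Y).

(⊆) holds; (⊇) fails.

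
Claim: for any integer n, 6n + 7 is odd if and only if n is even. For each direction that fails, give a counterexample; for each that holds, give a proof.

(⇒) fails; (⇐) holds.

(⇒) This fails: take n = 7. Then 6n + 7 = 49, which is odd, yet n = 7 is odd, not even.

(⇐) Suppose n is even. Since 6 is even, 6n is even for every n, so 6n + 7 has the same parity as 7, which is odd. Hence 6n + 7 is odd.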